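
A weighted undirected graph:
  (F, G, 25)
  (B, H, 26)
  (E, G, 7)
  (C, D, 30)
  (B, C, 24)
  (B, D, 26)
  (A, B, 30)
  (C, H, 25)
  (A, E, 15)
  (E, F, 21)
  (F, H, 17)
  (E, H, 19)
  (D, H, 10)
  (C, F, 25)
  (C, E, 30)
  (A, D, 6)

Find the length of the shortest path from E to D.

21

A few of the E→D routes:
E-F-H-D: 21 + 17 + 10 = 48
E-H-D: 19 + 10 = 29
E-A-D: 15 + 6 = 21
Best route has total 21.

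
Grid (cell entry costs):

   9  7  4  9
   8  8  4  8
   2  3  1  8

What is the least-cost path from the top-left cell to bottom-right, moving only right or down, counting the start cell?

31

Cheapest: r0c0 -> r1c0 -> r2c0 -> r2c1 -> r2c2 -> r2c3
  9 + 8 + 2 + 3 + 1 + 8 = 31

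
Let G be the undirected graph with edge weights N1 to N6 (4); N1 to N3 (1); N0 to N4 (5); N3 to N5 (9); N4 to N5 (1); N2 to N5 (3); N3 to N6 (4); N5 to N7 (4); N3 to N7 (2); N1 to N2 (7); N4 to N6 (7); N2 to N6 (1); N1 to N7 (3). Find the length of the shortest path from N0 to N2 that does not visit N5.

13

Candidate routes:
N0 → N4 → N6 → N3 → N7 → N1 → N2: 5 + 7 + 4 + 2 + 3 + 7 = 28
N0 → N4 → N6 → N3 → N1 → N2: 5 + 7 + 4 + 1 + 7 = 24
N0 → N4 → N6 → N2: 5 + 7 + 1 = 13
N0 → N4 → N6 → N1 → N2: 5 + 7 + 4 + 7 = 23
Shortest: 13.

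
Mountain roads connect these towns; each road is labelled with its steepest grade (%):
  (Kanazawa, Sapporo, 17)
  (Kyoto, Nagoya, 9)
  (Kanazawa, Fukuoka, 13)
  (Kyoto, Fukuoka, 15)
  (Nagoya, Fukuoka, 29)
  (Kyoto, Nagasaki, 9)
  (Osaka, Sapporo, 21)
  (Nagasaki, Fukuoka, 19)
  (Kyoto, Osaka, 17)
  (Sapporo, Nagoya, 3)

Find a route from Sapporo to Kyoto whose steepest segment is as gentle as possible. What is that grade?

9

Comparing a few candidate routes:
Sapporo-Osaka-Kyoto: max(21, 17) = 21
Sapporo-Nagoya-Kyoto: max(3, 9) = 9
Sapporo-Kanazawa-Fukuoka-Nagasaki-Kyoto: max(17, 13, 19, 9) = 19
Sapporo-Kanazawa-Fukuoka-Kyoto: max(17, 13, 15) = 17
Best route has worst link 9%.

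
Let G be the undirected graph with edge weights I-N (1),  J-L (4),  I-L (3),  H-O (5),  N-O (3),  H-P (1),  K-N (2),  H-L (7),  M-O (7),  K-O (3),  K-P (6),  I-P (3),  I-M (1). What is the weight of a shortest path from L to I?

3

Checking several routes:
L → H → P → I: 7 + 1 + 3 = 11
L → H → O → N → I: 7 + 5 + 3 + 1 = 16
L → H → O → K → N → I: 7 + 5 + 3 + 2 + 1 = 18
L → I: 3
L → H → P → K → N → I: 7 + 1 + 6 + 2 + 1 = 17
The minimum is 3.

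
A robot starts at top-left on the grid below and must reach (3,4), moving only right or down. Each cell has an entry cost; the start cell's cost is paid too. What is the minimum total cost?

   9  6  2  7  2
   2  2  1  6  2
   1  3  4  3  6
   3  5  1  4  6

29

Cheapest: r0c0→r1c0→r1c1→r1c2→r2c2→r3c2→r3c3→r3c4
  9 + 2 + 2 + 1 + 4 + 1 + 4 + 6 = 29
For comparison, the top-then-right route costs 40.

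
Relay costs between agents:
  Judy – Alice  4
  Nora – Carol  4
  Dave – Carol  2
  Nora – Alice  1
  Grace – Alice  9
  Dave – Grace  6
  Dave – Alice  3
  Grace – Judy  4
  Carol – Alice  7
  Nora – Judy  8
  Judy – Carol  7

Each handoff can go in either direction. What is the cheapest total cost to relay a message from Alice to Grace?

Checking several routes:
Alice-Grace: 9
Alice-Judy-Grace: 4 + 4 = 8
Alice-Nora-Judy-Grace: 1 + 8 + 4 = 13
Alice-Dave-Grace: 3 + 6 = 9
Alice-Nora-Carol-Dave-Grace: 1 + 4 + 2 + 6 = 13
Shortest: 8.

8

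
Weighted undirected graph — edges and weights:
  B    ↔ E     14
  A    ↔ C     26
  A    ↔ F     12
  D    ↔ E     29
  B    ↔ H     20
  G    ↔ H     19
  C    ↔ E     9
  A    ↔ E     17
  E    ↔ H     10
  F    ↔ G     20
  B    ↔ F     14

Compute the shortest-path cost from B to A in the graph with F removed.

Routes from B to A avoiding F:
B→H→E→A: 20 + 10 + 17 = 47
B→H→E→C→A: 20 + 10 + 9 + 26 = 65
B→E→A: 14 + 17 = 31
B→E→C→A: 14 + 9 + 26 = 49
Shortest: 31.

31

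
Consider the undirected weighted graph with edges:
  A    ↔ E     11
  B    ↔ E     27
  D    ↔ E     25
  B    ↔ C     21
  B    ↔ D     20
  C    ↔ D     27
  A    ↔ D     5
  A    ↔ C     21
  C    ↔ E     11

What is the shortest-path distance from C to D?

26

Checking several routes:
C-A-D: 21 + 5 = 26
C-D: 27
C-E-A-D: 11 + 11 + 5 = 27
The minimum is 26.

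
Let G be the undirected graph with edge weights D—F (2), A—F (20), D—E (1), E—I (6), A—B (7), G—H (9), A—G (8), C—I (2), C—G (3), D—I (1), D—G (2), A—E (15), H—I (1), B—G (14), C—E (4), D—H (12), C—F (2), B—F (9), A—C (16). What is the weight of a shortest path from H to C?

3

Checking several routes:
H -> I -> D -> E -> C: 1 + 1 + 1 + 4 = 7
H -> I -> E -> C: 1 + 6 + 4 = 11
H -> I -> D -> F -> C: 1 + 1 + 2 + 2 = 6
H -> I -> D -> G -> C: 1 + 1 + 2 + 3 = 7
H -> I -> C: 1 + 2 = 3
Best route has total 3.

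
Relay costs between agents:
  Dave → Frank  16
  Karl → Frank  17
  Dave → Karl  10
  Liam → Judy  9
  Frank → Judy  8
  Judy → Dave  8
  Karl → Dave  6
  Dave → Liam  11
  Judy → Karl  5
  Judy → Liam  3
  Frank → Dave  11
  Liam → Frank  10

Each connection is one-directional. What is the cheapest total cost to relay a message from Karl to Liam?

17

Candidate routes:
Karl -> Frank -> Judy -> Liam: 17 + 8 + 3 = 28
Karl -> Dave -> Liam: 6 + 11 = 17
Karl -> Frank -> Dave -> Liam: 17 + 11 + 11 = 39
Karl -> Frank -> Judy -> Dave -> Liam: 17 + 8 + 8 + 11 = 44
Karl -> Dave -> Frank -> Judy -> Liam: 6 + 16 + 8 + 3 = 33
The minimum is 17.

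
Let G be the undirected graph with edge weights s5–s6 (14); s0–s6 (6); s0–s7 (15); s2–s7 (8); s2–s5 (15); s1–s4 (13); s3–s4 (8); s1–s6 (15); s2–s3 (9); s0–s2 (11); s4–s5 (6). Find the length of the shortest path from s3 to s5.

14

Comparing a few candidate routes:
s3 - s4 - s1 - s6 - s5: 8 + 13 + 15 + 14 = 50
s3 - s4 - s5: 8 + 6 = 14
s3 - s2 - s0 - s6 - s5: 9 + 11 + 6 + 14 = 40
s3 - s2 - s7 - s0 - s6 - s5: 9 + 8 + 15 + 6 + 14 = 52
s3 - s2 - s5: 9 + 15 = 24
The minimum is 14.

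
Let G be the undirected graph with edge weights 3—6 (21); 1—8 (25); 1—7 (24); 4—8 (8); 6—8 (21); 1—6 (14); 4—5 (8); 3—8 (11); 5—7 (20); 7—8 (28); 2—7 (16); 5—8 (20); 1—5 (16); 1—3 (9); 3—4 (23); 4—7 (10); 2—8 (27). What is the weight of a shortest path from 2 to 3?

38

Some routes from 2 to 3:
2-7-1-3: 16 + 24 + 9 = 49
2-8-3: 27 + 11 = 38
2-7-4-3: 16 + 10 + 23 = 49
2-7-4-8-3: 16 + 10 + 8 + 11 = 45
Shortest: 38.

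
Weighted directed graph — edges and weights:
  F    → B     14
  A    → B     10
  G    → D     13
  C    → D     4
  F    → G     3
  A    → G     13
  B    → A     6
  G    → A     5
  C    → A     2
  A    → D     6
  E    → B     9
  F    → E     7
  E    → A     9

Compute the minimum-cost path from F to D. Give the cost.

14

Comparing a few candidate routes:
F - G - D: 3 + 13 = 16
F - G - A - D: 3 + 5 + 6 = 14
F - E - A - D: 7 + 9 + 6 = 22
Shortest: 14.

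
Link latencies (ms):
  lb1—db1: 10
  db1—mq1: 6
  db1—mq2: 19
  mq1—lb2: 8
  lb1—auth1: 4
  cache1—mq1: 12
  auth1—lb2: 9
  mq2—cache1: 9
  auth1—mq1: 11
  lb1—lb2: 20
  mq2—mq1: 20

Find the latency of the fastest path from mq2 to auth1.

A few of the mq2→auth1 routes:
mq2 - mq1 - auth1: 20 + 11 = 31
mq2 - cache1 - mq1 - auth1: 9 + 12 + 11 = 32
mq2 - db1 - mq1 - auth1: 19 + 6 + 11 = 36
mq2 - db1 - lb1 - auth1: 19 + 10 + 4 = 33
The minimum is 31 ms.

31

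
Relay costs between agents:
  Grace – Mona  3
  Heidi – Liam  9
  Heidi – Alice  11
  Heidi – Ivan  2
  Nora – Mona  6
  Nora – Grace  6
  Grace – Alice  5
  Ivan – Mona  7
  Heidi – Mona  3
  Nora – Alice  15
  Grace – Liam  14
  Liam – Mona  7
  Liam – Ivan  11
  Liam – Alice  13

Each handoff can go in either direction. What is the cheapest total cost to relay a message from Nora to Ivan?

11

A few of the Nora→Ivan routes:
Nora -> Grace -> Alice -> Heidi -> Ivan: 6 + 5 + 11 + 2 = 24
Nora -> Grace -> Mona -> Heidi -> Ivan: 6 + 3 + 3 + 2 = 14
Nora -> Mona -> Liam -> Heidi -> Ivan: 6 + 7 + 9 + 2 = 24
Nora -> Grace -> Mona -> Ivan: 6 + 3 + 7 = 16
Nora -> Mona -> Heidi -> Ivan: 6 + 3 + 2 = 11
Nora -> Mona -> Ivan: 6 + 7 = 13
Best route has total 11.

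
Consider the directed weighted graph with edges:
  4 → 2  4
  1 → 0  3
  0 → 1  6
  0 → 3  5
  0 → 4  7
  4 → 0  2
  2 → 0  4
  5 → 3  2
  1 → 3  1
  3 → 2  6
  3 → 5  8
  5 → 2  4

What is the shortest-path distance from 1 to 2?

Routes from 1 to 2:
1-0-4-2: 3 + 7 + 4 = 14
1-0-3-2: 3 + 5 + 6 = 14
1-0-3-5-2: 3 + 5 + 8 + 4 = 20
1-3-2: 1 + 6 = 7
1-3-5-2: 1 + 8 + 4 = 13
Best route has total 7.

7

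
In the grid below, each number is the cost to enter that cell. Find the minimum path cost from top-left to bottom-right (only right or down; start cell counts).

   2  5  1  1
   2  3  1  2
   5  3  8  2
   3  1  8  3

15

Cheapest: (0,0) (1,0) (1,1) (1,2) (1,3) (2,3) (3,3)
  2 + 2 + 3 + 1 + 2 + 2 + 3 = 15
For comparison, the top-then-right route costs 16.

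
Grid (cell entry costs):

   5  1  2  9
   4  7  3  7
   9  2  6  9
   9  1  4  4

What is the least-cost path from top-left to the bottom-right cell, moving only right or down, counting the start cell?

24

Take [0,0] [0,1] [1,1] [2,1] [3,1] [3,2] [3,3] for a total of 5 + 1 + 7 + 2 + 1 + 4 + 4 = 24.
For comparison, the top-then-right route costs 37.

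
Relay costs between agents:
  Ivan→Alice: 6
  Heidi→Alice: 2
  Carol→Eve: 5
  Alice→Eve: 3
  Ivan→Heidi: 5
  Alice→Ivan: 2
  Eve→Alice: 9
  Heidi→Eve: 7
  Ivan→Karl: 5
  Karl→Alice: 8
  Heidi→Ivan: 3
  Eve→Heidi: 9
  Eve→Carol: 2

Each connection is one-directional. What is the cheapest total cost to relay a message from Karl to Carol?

Paths from Karl to Carol:
Karl - Alice - Eve - Carol: 8 + 3 + 2 = 13
Karl - Alice - Ivan - Heidi - Eve - Carol: 8 + 2 + 5 + 7 + 2 = 24
Shortest: 13.

13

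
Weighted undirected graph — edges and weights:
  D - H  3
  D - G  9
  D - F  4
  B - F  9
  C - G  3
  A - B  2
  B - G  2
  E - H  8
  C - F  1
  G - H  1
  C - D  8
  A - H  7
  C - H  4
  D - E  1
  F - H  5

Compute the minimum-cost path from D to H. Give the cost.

3

Some routes from D to H:
D → H: 3
D → E → H: 1 + 8 = 9
D → F → C → H: 4 + 1 + 4 = 9
D → F → H: 4 + 5 = 9
D → F → C → G → H: 4 + 1 + 3 + 1 = 9
Best route has total 3.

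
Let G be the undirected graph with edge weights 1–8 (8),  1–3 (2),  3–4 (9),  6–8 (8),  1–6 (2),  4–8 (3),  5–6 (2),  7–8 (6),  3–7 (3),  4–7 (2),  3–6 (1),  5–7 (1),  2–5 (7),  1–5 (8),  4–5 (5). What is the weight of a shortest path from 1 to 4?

Checking several routes:
1 - 6 - 3 - 7 - 4: 2 + 1 + 3 + 2 = 8
1 - 6 - 5 - 7 - 4: 2 + 2 + 1 + 2 = 7
1 - 3 - 7 - 4: 2 + 3 + 2 = 7
Best route has total 7.

7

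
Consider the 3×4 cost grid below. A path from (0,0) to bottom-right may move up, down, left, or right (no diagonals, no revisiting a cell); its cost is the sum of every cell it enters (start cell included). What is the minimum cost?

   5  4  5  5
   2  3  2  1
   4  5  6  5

18

Take (0,0)→(1,0)→(1,1)→(1,2)→(1,3)→(2,3) for a total of 5 + 2 + 3 + 2 + 1 + 5 = 18.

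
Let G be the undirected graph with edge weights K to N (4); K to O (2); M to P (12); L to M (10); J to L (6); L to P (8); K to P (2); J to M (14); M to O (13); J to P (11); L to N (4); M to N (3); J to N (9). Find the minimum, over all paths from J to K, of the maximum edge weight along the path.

Checking several routes:
J-L-P-K: max(6, 8, 2) = 8
J-N-K: max(9, 4) = 9
J-L-N-K: max(6, 4, 4) = 6
J-N-L-P-K: max(9, 4, 8, 2) = 9
Best route has worst link 6.

6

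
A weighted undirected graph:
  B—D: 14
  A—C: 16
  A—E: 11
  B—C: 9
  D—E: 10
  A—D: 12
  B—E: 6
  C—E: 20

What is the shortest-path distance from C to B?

Comparing a few candidate routes:
C→B: 9
C→A→E→B: 16 + 11 + 6 = 33
C→E→B: 20 + 6 = 26
The minimum is 9.

9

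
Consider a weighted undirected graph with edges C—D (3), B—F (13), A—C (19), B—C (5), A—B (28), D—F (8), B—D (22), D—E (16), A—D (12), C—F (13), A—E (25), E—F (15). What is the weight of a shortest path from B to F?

13

Some routes from B to F:
B→F: 13
B→D→F: 22 + 8 = 30
B→C→D→F: 5 + 3 + 8 = 16
B→C→F: 5 + 13 = 18
Best route has total 13.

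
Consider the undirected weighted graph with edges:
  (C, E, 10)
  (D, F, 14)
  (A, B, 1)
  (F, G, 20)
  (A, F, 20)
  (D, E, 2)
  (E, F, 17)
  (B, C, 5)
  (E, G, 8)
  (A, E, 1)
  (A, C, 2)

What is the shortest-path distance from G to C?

11

Some routes from G to C:
G - E - A - C: 8 + 1 + 2 = 11
G - E - C: 8 + 10 = 18
G - F - D - E - A - C: 20 + 14 + 2 + 1 + 2 = 39
G - E - A - B - C: 8 + 1 + 1 + 5 = 15
Best route has total 11.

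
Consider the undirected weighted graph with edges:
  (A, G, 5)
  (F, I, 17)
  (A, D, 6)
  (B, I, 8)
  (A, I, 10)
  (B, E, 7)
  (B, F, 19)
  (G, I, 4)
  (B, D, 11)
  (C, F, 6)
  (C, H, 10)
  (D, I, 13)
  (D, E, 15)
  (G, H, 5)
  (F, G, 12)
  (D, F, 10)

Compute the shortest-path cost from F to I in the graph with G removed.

17

Some routes from F to I avoiding G:
F→D→I: 10 + 13 = 23
F→I: 17
F→D→B→I: 10 + 11 + 8 = 29
F→B→I: 19 + 8 = 27
F→D→A→I: 10 + 6 + 10 = 26
The minimum is 17.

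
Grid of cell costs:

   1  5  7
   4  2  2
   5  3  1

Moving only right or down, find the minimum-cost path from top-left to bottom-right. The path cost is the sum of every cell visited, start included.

Take [0,0] [1,0] [1,1] [1,2] [2,2] for a total of 1 + 4 + 2 + 2 + 1 = 10.

10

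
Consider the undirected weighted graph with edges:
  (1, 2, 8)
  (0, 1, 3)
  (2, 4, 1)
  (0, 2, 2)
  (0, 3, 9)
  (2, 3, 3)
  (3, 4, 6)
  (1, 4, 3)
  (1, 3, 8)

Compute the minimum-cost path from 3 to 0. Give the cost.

Comparing a few candidate routes:
3-0: 9
3-4-2-0: 6 + 1 + 2 = 9
3-2-0: 3 + 2 = 5
3-4-1-0: 6 + 3 + 3 = 12
3-2-4-1-0: 3 + 1 + 3 + 3 = 10
3-1-0: 8 + 3 = 11
Shortest: 5.

5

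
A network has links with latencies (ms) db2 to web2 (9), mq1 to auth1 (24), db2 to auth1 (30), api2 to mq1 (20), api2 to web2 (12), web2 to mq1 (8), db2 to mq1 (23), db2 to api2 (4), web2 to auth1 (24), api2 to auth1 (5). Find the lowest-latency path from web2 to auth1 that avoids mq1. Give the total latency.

17

Paths from web2 to auth1 avoiding mq1:
web2→auth1: 24
web2→api2→db2→auth1: 12 + 4 + 30 = 46
web2→api2→auth1: 12 + 5 = 17
web2→db2→auth1: 9 + 30 = 39
web2→db2→api2→auth1: 9 + 4 + 5 = 18
Best route has total 17 ms.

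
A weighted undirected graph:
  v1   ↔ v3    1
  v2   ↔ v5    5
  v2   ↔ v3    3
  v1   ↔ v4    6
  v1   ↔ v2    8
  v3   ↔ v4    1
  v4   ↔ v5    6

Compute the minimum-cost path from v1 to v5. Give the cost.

8

A few of the v1→v5 routes:
v1 → v3 → v2 → v5: 1 + 3 + 5 = 9
v1 → v3 → v4 → v5: 1 + 1 + 6 = 8
v1 → v2 → v5: 8 + 5 = 13
v1 → v4 → v5: 6 + 6 = 12
Best route has total 8.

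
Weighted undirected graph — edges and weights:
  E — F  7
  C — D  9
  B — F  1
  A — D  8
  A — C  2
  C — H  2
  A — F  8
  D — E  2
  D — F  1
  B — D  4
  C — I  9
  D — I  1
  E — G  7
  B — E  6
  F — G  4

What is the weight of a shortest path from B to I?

3

Comparing a few candidate routes:
B → E → F → D → I: 6 + 7 + 1 + 1 = 15
B → D → I: 4 + 1 = 5
B → E → D → I: 6 + 2 + 1 = 9
B → F → D → I: 1 + 1 + 1 = 3
B → F → G → E → D → I: 1 + 4 + 7 + 2 + 1 = 15
B → F → E → D → I: 1 + 7 + 2 + 1 = 11
The minimum is 3.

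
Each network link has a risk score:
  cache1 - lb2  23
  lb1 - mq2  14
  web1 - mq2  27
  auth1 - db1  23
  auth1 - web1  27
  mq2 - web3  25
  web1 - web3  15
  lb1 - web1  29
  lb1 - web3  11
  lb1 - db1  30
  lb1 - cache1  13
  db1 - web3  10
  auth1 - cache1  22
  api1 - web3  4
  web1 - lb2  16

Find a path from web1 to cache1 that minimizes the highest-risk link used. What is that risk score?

15

A few of the web1→cache1 routes:
web1→web3→db1→auth1→cache1: max(15, 10, 23, 22) = 23
web1→lb2→cache1: max(16, 23) = 23
web1→mq2→lb1→web3→db1→auth1→cache1: max(27, 14, 11, 10, 23, 22) = 27
web1→web3→lb1→cache1: max(15, 11, 13) = 15
web1→web3→mq2→lb1→cache1: max(15, 25, 14, 13) = 25
Best route has worst link 15.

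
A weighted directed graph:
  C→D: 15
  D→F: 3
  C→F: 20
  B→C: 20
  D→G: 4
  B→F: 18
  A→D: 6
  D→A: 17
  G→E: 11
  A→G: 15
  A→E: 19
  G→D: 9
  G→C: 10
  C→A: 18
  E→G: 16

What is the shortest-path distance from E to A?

42

Routes from E to A:
E → G → C → A: 16 + 10 + 18 = 44
E → G → C → D → A: 16 + 10 + 15 + 17 = 58
E → G → D → A: 16 + 9 + 17 = 42
The minimum is 42.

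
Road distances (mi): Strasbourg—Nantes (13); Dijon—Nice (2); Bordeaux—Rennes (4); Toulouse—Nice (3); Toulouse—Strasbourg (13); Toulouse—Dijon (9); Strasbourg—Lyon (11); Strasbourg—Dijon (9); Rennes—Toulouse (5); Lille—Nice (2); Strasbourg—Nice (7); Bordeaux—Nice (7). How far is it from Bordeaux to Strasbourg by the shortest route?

Comparing a few candidate routes:
Bordeaux -> Nice -> Dijon -> Strasbourg: 7 + 2 + 9 = 18
Bordeaux -> Rennes -> Toulouse -> Strasbourg: 4 + 5 + 13 = 22
Bordeaux -> Rennes -> Toulouse -> Nice -> Strasbourg: 4 + 5 + 3 + 7 = 19
Bordeaux -> Nice -> Strasbourg: 7 + 7 = 14
The minimum is 14 mi.

14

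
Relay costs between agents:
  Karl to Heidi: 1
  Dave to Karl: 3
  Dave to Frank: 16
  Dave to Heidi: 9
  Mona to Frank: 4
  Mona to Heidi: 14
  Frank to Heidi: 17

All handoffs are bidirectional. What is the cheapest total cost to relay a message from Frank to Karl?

18

A few of the Frank→Karl routes:
Frank → Dave → Karl: 16 + 3 = 19
Frank → Mona → Heidi → Karl: 4 + 14 + 1 = 19
Frank → Heidi → Karl: 17 + 1 = 18
Shortest: 18.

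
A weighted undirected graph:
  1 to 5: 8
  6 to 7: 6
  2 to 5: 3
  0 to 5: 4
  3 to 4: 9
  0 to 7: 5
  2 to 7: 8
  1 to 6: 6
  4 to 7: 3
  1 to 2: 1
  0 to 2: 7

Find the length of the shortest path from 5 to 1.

Checking several routes:
5 - 0 - 2 - 1: 4 + 7 + 1 = 12
5 - 1: 8
5 - 2 - 1: 3 + 1 = 4
5 - 0 - 7 - 2 - 1: 4 + 5 + 8 + 1 = 18
5 - 0 - 7 - 6 - 1: 4 + 5 + 6 + 6 = 21
Best route has total 4.

4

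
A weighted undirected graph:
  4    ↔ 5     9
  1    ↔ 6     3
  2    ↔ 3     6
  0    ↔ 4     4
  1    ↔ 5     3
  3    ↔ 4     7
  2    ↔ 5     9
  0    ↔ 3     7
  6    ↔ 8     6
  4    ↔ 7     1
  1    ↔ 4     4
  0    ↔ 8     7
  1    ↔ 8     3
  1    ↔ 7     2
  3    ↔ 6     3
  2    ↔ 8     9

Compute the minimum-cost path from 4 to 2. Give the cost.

Comparing a few candidate routes:
4 - 7 - 1 - 8 - 2: 1 + 2 + 3 + 9 = 15
4 - 1 - 5 - 2: 4 + 3 + 9 = 16
4 - 1 - 8 - 2: 4 + 3 + 9 = 16
4 - 7 - 1 - 5 - 2: 1 + 2 + 3 + 9 = 15
4 - 3 - 2: 7 + 6 = 13
4 - 7 - 1 - 6 - 3 - 2: 1 + 2 + 3 + 3 + 6 = 15
The minimum is 13.

13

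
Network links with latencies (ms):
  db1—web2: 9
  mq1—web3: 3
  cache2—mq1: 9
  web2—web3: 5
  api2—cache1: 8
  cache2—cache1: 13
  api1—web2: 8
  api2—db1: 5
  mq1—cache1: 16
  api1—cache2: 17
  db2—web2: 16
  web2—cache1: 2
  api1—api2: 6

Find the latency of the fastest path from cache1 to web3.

A few of the cache1→web3 routes:
cache1→cache2→mq1→web3: 13 + 9 + 3 = 25
cache1→mq1→web3: 16 + 3 = 19
cache1→web2→web3: 2 + 5 = 7
Best route has total 7 ms.

7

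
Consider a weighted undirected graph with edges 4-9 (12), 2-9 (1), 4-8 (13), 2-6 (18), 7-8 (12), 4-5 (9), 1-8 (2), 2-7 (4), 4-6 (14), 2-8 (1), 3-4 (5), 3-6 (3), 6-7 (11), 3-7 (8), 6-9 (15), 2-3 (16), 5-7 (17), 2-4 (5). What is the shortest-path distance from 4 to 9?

6

Comparing a few candidate routes:
4 -> 2 -> 9: 5 + 1 = 6
4 -> 8 -> 2 -> 9: 13 + 1 + 1 = 15
4 -> 3 -> 7 -> 2 -> 9: 5 + 8 + 4 + 1 = 18
4 -> 9: 12
Best route has total 6.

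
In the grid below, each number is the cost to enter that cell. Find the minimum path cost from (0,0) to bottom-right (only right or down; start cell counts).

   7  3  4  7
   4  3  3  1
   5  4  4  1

One optimal route is r0c0 r0c1 r1c1 r1c2 r1c3 r2c3.
Its cost is 7 + 3 + 3 + 3 + 1 + 1 = 18.

18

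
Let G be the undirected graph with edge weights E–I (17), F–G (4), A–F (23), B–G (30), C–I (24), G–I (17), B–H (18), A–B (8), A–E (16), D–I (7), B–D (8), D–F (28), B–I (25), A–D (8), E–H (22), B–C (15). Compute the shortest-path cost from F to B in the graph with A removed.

34

Some routes from F to B avoiding A:
F → D → B: 28 + 8 = 36
F → G → B: 4 + 30 = 34
F → G → I → D → B: 4 + 17 + 7 + 8 = 36
Best route has total 34.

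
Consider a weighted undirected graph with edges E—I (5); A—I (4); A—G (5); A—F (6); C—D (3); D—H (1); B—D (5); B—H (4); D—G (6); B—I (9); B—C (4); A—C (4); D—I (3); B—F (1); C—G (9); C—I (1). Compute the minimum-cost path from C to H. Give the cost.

Comparing a few candidate routes:
C→B→D→H: 4 + 5 + 1 = 10
C→D→H: 3 + 1 = 4
C→B→H: 4 + 4 = 8
C→I→D→H: 1 + 3 + 1 = 5
C→D→B→H: 3 + 5 + 4 = 12
C→A→I→D→H: 4 + 4 + 3 + 1 = 12
The minimum is 4.

4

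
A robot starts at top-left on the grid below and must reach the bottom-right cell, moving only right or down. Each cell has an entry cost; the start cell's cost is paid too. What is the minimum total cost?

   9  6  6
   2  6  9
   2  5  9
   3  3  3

Path (0,0) -> (1,0) -> (2,0) -> (3,0) -> (3,1) -> (3,2): 9 + 2 + 2 + 3 + 3 + 3 = 22.
(Top row then right column would cost 42.)

22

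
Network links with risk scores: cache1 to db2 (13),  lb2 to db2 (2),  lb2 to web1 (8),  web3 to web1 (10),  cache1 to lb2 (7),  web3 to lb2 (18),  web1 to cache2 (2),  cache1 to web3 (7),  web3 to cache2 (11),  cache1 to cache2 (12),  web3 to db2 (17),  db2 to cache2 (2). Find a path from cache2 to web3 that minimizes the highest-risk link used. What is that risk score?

7

Comparing a few candidate routes:
cache2→web1→web3: max(2, 10) = 10
cache2→db2→lb2→web1→web3: max(2, 2, 8, 10) = 10
cache2→web3: max(11) = 11
cache2→db2→lb2→cache1→web3: max(2, 2, 7, 7) = 7
cache2→web1→lb2→cache1→web3: max(2, 8, 7, 7) = 8
Smallest bottleneck: 7.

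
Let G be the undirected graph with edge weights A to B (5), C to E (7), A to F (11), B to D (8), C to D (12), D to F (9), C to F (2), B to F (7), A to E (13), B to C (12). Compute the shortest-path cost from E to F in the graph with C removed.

24

Routes from E to F avoiding C:
E → A → B → F: 13 + 5 + 7 = 25
E → A → F: 13 + 11 = 24
E → A → B → D → F: 13 + 5 + 8 + 9 = 35
The minimum is 24.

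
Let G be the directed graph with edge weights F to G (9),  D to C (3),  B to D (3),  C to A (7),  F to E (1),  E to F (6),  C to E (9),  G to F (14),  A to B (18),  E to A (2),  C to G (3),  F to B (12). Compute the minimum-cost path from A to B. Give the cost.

Routes from A to B:
A → B: 18
Best route has total 18.

18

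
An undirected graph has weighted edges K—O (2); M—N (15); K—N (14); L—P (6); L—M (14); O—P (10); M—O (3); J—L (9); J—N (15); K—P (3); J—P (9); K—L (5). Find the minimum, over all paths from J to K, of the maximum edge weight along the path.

9

Some routes from J to K:
J-L-P-K: max(9, 6, 3) = 9
J-L-K: max(9, 5) = 9
J-P-K: max(9, 3) = 9
J-L-P-O-K: max(9, 6, 10, 2) = 10
J-P-L-K: max(9, 6, 5) = 9
J-P-O-K: max(9, 10, 2) = 10
The minimum achievable maximum is 9.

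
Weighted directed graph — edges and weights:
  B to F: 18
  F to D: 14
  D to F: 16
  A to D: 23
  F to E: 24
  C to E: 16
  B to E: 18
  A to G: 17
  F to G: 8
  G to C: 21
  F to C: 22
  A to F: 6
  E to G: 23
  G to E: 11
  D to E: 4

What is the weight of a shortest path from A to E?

Comparing a few candidate routes:
A -> D -> E: 23 + 4 = 27
A -> F -> G -> E: 6 + 8 + 11 = 25
A -> F -> D -> E: 6 + 14 + 4 = 24
Shortest: 24.

24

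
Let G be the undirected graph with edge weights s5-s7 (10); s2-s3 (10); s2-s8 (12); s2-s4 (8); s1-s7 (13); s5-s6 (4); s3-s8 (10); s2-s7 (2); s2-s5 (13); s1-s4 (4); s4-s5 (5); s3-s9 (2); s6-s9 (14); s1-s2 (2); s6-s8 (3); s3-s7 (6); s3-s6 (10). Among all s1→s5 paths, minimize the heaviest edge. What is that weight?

Some routes from s1 to s5:
s1 -> s4 -> s2 -> s3 -> s8 -> s6 -> s5: max(4, 8, 10, 10, 3, 4) = 10
s1 -> s4 -> s2 -> s3 -> s6 -> s5: max(4, 8, 10, 10, 4) = 10
s1 -> s4 -> s5: max(4, 5) = 5
s1 -> s2 -> s4 -> s5: max(2, 8, 5) = 8
Best route has worst link 5.

5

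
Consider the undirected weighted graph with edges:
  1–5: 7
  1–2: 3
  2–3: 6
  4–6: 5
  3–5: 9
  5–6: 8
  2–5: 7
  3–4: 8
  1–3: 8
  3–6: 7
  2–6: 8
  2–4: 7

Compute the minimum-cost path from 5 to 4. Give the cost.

13

Some routes from 5 to 4:
5 -> 1 -> 2 -> 4: 7 + 3 + 7 = 17
5 -> 6 -> 4: 8 + 5 = 13
5 -> 3 -> 4: 9 + 8 = 17
5 -> 2 -> 4: 7 + 7 = 14
Best route has total 13.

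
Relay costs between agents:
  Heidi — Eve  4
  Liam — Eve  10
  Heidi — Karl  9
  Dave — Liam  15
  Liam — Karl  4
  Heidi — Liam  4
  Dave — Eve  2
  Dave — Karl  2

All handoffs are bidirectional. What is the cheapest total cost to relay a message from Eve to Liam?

8

Comparing a few candidate routes:
Eve -> Heidi -> Liam: 4 + 4 = 8
Eve -> Liam: 10
Eve -> Dave -> Karl -> Heidi -> Liam: 2 + 2 + 9 + 4 = 17
Eve -> Dave -> Karl -> Liam: 2 + 2 + 4 = 8
Eve -> Dave -> Liam: 2 + 15 = 17
Best route has total 8.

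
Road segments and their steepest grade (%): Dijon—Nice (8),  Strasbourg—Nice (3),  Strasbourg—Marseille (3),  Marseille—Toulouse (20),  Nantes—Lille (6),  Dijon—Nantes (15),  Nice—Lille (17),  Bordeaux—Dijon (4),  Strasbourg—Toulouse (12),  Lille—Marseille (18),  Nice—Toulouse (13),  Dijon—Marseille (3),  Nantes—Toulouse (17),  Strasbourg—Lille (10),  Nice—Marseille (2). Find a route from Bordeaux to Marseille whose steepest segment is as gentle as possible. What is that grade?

4

Comparing a few candidate routes:
Bordeaux-Dijon-Nice-Marseille: max(4, 8, 2) = 8
Bordeaux-Dijon-Nice-Strasbourg-Marseille: max(4, 8, 3, 3) = 8
Bordeaux-Dijon-Marseille: max(4, 3) = 4
Bordeaux-Dijon-Nice-Toulouse-Strasbourg-Marseille: max(4, 8, 13, 12, 3) = 13
Smallest bottleneck: 4%.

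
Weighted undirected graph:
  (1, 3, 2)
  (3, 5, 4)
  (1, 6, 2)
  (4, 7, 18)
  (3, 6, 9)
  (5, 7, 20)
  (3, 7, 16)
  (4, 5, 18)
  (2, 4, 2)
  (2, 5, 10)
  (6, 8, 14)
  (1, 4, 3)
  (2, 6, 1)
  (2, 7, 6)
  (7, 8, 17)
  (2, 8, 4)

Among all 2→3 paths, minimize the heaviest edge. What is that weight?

2

A few of the 2→3 routes:
2 → 6 → 1 → 3: max(1, 2, 2) = 2
2 → 4 → 1 → 6 → 3: max(2, 3, 2, 9) = 9
2 → 4 → 1 → 3: max(2, 3, 2) = 3
Smallest bottleneck: 2.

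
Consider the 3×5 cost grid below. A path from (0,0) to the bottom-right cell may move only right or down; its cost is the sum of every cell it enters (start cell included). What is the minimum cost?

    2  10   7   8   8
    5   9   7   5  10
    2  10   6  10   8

43

Path [0,0] → [1,0] → [2,0] → [2,1] → [2,2] → [2,3] → [2,4]: 2 + 5 + 2 + 10 + 6 + 10 + 8 = 43.
(Top row then right column would cost 53.)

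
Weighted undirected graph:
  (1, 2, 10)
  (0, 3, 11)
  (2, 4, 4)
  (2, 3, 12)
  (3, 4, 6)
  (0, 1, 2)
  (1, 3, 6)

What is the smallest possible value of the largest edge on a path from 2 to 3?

6

Routes from 2 to 3:
2 → 4 → 3: max(4, 6) = 6
2 → 1 → 3: max(10, 6) = 10
2 → 1 → 0 → 3: max(10, 2, 11) = 11
2 → 3: max(12) = 12
Best route has worst link 6.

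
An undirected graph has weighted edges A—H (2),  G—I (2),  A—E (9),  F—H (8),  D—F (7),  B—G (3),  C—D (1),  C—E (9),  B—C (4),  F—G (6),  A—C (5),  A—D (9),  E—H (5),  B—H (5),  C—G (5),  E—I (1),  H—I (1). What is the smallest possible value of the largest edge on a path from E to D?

4

Some routes from E to D:
E→I→H→B→G→C→D: max(1, 1, 5, 3, 5, 1) = 5
E→I→H→A→C→D: max(1, 1, 2, 5, 1) = 5
E→I→H→B→C→D: max(1, 1, 5, 4, 1) = 5
E→I→G→B→C→D: max(1, 2, 3, 4, 1) = 4
Smallest bottleneck: 4.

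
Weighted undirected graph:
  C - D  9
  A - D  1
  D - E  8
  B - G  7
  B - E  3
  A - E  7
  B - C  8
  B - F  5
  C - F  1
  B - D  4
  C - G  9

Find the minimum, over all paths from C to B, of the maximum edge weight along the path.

5

Checking several routes:
C → D → B: max(9, 4) = 9
C → G → B: max(9, 7) = 9
C → F → B: max(1, 5) = 5
C → B: max(8) = 8
Best route has worst link 5.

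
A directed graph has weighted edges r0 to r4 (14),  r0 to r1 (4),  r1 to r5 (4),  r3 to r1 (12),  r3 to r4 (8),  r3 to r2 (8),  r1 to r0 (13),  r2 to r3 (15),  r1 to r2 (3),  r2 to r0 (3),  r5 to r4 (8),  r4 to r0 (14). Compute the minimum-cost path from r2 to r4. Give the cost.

Paths from r2 to r4:
r2 -> r0 -> r4: 3 + 14 = 17
r2 -> r0 -> r1 -> r5 -> r4: 3 + 4 + 4 + 8 = 19
r2 -> r3 -> r1 -> r0 -> r4: 15 + 12 + 13 + 14 = 54
r2 -> r3 -> r1 -> r5 -> r4: 15 + 12 + 4 + 8 = 39
r2 -> r3 -> r4: 15 + 8 = 23
Shortest: 17.

17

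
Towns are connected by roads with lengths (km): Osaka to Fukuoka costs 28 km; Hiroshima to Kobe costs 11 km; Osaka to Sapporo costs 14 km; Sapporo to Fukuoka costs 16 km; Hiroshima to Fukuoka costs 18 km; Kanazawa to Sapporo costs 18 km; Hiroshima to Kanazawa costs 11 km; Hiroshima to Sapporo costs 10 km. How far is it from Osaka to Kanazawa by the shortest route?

32

Checking several routes:
Osaka → Fukuoka → Sapporo → Kanazawa: 28 + 16 + 18 = 62
Osaka → Sapporo → Kanazawa: 14 + 18 = 32
Osaka → Sapporo → Fukuoka → Hiroshima → Kanazawa: 14 + 16 + 18 + 11 = 59
Osaka → Fukuoka → Hiroshima → Kanazawa: 28 + 18 + 11 = 57
Osaka → Sapporo → Hiroshima → Kanazawa: 14 + 10 + 11 = 35
Best route has total 32 km.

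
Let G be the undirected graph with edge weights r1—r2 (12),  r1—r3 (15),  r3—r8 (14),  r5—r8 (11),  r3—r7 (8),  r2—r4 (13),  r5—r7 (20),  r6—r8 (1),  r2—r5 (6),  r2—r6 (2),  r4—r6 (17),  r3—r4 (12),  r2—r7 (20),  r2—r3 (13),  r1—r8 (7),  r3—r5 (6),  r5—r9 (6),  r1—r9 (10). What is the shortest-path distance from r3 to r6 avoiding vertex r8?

14

Some routes from r3 to r6 avoiding r8:
r3→r4→r2→r6: 12 + 13 + 2 = 27
r3→r2→r6: 13 + 2 = 15
r3→r5→r2→r6: 6 + 6 + 2 = 14
Shortest: 14.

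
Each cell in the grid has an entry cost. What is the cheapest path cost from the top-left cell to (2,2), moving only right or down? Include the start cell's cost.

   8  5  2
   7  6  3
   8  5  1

19

Path r0c0 → r0c1 → r0c2 → r1c2 → r2c2: 8 + 5 + 2 + 3 + 1 = 19.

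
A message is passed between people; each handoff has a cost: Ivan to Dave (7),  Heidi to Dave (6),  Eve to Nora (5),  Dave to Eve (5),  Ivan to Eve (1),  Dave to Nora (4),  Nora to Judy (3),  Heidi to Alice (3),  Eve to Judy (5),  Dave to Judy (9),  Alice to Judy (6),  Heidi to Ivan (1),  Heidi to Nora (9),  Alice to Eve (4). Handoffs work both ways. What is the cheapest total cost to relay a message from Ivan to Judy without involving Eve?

Some routes from Ivan to Judy avoiding Eve:
Ivan→Heidi→Dave→Nora→Judy: 1 + 6 + 4 + 3 = 14
Ivan→Heidi→Nora→Judy: 1 + 9 + 3 = 13
Ivan→Heidi→Alice→Judy: 1 + 3 + 6 = 10
Shortest: 10.

10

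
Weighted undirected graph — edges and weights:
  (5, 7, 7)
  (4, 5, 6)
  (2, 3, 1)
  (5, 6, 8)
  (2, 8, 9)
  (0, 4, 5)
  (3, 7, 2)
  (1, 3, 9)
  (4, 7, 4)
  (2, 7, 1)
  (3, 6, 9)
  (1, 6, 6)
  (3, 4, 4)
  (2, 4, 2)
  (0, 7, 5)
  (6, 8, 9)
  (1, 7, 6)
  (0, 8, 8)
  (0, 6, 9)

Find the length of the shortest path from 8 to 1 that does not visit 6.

Comparing a few candidate routes:
8 → 2 → 7 → 1: 9 + 1 + 6 = 16
8 → 2 → 3 → 7 → 1: 9 + 1 + 2 + 6 = 18
8 → 0 → 7 → 1: 8 + 5 + 6 = 19
The minimum is 16.

16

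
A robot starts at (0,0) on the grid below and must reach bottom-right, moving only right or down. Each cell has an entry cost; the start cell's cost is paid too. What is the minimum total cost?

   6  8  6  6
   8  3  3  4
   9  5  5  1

25

Best path: [0,0] [0,1] [1,1] [1,2] [1,3] [2,3]
Cost: 6 + 8 + 3 + 3 + 4 + 1 = 25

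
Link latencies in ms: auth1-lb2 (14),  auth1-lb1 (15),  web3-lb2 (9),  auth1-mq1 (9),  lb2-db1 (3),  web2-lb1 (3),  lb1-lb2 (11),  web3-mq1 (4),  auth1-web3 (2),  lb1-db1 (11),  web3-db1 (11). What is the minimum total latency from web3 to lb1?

17

A few of the web3→lb1 routes:
web3-auth1-lb1: 2 + 15 = 17
web3-db1-lb1: 11 + 11 = 22
web3-lb2-lb1: 9 + 11 = 20
Shortest: 17 ms.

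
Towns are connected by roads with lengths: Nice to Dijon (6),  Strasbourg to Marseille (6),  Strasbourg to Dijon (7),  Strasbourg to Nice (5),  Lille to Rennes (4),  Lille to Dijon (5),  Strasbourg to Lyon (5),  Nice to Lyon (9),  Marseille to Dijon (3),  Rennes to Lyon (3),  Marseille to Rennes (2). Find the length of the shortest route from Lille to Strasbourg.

Some routes from Lille to Strasbourg:
Lille → Rennes → Lyon → Strasbourg: 4 + 3 + 5 = 12
Lille → Dijon → Marseille → Strasbourg: 5 + 3 + 6 = 14
Lille → Rennes → Marseille → Strasbourg: 4 + 2 + 6 = 12
Lille → Dijon → Nice → Strasbourg: 5 + 6 + 5 = 16
Lille → Dijon → Strasbourg: 5 + 7 = 12
Lille → Rennes → Marseille → Dijon → Strasbourg: 4 + 2 + 3 + 7 = 16
Shortest: 12.

12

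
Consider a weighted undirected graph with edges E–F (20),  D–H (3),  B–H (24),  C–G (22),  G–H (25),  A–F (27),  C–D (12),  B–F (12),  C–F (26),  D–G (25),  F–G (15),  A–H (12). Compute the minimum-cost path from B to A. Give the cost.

36

A few of the B→A routes:
B→F→G→D→H→A: 12 + 15 + 25 + 3 + 12 = 67
B→F→A: 12 + 27 = 39
B→F→G→H→A: 12 + 15 + 25 + 12 = 64
B→H→A: 24 + 12 = 36
B→F→C→D→H→A: 12 + 26 + 12 + 3 + 12 = 65
The minimum is 36.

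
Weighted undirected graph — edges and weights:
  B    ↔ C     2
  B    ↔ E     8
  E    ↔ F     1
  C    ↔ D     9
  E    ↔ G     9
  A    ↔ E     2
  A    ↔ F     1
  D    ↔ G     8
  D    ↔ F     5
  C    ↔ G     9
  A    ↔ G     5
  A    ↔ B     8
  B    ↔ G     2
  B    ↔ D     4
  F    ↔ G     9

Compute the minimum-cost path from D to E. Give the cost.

6

A few of the D→E routes:
D → F → E: 5 + 1 = 6
D → F → A → E: 5 + 1 + 2 = 8
D → B → E: 4 + 8 = 12
Shortest: 6.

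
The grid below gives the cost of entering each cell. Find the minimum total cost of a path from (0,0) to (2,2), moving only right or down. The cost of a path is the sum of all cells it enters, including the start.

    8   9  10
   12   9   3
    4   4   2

30

Cheapest: r0c0 -> r1c0 -> r2c0 -> r2c1 -> r2c2
  8 + 12 + 4 + 4 + 2 = 30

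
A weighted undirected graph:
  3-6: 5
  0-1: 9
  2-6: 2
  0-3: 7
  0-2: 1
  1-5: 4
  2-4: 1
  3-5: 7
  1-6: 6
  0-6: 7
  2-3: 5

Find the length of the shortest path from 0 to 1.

Checking several routes:
0 → 2 → 6 → 1: 1 + 2 + 6 = 9
0 → 1: 9
0 → 6 → 1: 7 + 6 = 13
Best route has total 9.

9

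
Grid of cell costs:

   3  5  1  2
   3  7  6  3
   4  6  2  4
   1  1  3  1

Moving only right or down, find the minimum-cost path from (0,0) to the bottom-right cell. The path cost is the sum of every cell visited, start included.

Take [0,0] -> [1,0] -> [2,0] -> [3,0] -> [3,1] -> [3,2] -> [3,3] for a total of 3 + 3 + 4 + 1 + 1 + 3 + 1 = 16.
(Top row then right column would cost 19.)

16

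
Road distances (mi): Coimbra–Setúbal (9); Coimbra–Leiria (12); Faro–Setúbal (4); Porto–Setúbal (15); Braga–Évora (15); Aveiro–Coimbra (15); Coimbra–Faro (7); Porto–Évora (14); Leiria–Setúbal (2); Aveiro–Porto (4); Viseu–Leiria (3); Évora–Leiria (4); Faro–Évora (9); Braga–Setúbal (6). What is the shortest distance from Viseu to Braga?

11

Checking several routes:
Viseu - Leiria - Évora - Faro - Setúbal - Braga: 3 + 4 + 9 + 4 + 6 = 26
Viseu - Leiria - Coimbra - Faro - Setúbal - Braga: 3 + 12 + 7 + 4 + 6 = 32
Viseu - Leiria - Coimbra - Setúbal - Braga: 3 + 12 + 9 + 6 = 30
Viseu - Leiria - Setúbal - Braga: 3 + 2 + 6 = 11
Viseu - Leiria - Évora - Braga: 3 + 4 + 15 = 22
Viseu - Leiria - Setúbal - Faro - Évora - Braga: 3 + 2 + 4 + 9 + 15 = 33
The minimum is 11 mi.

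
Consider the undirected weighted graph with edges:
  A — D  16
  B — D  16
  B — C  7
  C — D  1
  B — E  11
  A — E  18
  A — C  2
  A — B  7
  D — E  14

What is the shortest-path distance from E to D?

Checking several routes:
E -> D: 14
E -> B -> A -> C -> D: 11 + 7 + 2 + 1 = 21
E -> B -> C -> D: 11 + 7 + 1 = 19
Best route has total 14.

14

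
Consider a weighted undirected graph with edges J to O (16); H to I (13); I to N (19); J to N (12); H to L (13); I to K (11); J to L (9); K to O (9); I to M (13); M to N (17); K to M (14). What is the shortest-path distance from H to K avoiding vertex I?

Routes from H to K avoiding I:
H - L - J - N - M - K: 13 + 9 + 12 + 17 + 14 = 65
H - L - J - O - K: 13 + 9 + 16 + 9 = 47
The minimum is 47.

47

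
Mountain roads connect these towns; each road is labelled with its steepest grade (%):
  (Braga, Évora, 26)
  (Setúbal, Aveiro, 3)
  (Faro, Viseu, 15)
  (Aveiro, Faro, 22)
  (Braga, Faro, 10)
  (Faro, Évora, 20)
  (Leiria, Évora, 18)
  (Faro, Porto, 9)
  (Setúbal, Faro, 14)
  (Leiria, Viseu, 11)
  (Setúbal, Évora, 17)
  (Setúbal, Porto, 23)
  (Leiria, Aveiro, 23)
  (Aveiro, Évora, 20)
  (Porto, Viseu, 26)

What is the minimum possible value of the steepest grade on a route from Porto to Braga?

10

A few of the Porto→Braga routes:
Porto-Setúbal-Aveiro-Faro-Braga: max(23, 3, 22, 10) = 23
Porto-Setúbal-Aveiro-Évora-Faro-Braga: max(23, 3, 20, 20, 10) = 23
Porto-Faro-Braga: max(9, 10) = 10
Porto-Setúbal-Aveiro-Leiria-Viseu-Faro-Braga: max(23, 3, 23, 11, 15, 10) = 23
Porto-Setúbal-Aveiro-Évora-Leiria-Viseu-Faro-Braga: max(23, 3, 20, 18, 11, 15, 10) = 23
Porto-Setúbal-Aveiro-Leiria-Évora-Faro-Braga: max(23, 3, 23, 18, 20, 10) = 23
The minimum achievable maximum is 10%.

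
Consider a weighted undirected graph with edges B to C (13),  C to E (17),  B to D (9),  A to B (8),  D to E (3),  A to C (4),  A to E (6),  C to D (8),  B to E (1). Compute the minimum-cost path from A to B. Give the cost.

Comparing a few candidate routes:
A → E → B: 6 + 1 = 7
A → B: 8
A → C → D → E → B: 4 + 8 + 3 + 1 = 16
Best route has total 7.

7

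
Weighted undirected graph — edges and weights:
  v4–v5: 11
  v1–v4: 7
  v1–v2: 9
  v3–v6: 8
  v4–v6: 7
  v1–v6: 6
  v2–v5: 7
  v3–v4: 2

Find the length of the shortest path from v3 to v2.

A few of the v3→v2 routes:
v3 -> v4 -> v6 -> v1 -> v2: 2 + 7 + 6 + 9 = 24
v3 -> v4 -> v5 -> v2: 2 + 11 + 7 = 20
v3 -> v4 -> v1 -> v2: 2 + 7 + 9 = 18
v3 -> v6 -> v1 -> v2: 8 + 6 + 9 = 23
Shortest: 18.

18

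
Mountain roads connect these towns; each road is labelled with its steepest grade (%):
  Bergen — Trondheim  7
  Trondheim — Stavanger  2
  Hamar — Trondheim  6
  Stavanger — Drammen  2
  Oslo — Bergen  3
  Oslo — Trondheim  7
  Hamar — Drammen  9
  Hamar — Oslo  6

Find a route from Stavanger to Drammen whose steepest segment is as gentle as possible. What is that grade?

Candidate routes:
Stavanger → Trondheim → Hamar → Drammen: max(2, 6, 9) = 9
Stavanger → Trondheim → Oslo → Hamar → Drammen: max(2, 7, 6, 9) = 9
Stavanger → Drammen: max(2) = 2
Stavanger → Trondheim → Bergen → Oslo → Hamar → Drammen: max(2, 7, 3, 6, 9) = 9
Best route has worst link 2%.

2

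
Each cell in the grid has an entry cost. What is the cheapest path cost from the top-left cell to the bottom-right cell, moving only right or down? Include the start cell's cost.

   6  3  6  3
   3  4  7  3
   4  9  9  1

One optimal route is r0c0 → r0c1 → r0c2 → r0c3 → r1c3 → r2c3.
Its cost is 6 + 3 + 6 + 3 + 3 + 1 = 22.

22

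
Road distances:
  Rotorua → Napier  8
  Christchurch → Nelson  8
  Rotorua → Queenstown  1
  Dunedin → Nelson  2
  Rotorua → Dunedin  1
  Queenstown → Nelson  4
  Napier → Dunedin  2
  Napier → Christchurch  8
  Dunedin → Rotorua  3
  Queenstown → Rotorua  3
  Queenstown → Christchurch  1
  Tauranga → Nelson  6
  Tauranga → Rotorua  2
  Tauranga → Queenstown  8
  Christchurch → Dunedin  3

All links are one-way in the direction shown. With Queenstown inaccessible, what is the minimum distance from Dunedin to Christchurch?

Paths from Dunedin to Christchurch avoiding Queenstown:
Dunedin - Rotorua - Napier - Christchurch: 3 + 8 + 8 = 19
The minimum is 19.

19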